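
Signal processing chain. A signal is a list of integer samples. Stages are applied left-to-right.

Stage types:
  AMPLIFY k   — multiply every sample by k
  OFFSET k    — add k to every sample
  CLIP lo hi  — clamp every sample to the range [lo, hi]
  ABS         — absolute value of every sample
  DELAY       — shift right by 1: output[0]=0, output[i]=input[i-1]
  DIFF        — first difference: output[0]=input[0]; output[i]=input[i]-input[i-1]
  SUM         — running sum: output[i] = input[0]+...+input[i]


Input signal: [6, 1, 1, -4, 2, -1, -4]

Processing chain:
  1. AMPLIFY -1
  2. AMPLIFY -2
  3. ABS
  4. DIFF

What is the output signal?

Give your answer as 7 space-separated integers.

Answer: 12 -10 0 6 -4 -2 6

Derivation:
Input: [6, 1, 1, -4, 2, -1, -4]
Stage 1 (AMPLIFY -1): 6*-1=-6, 1*-1=-1, 1*-1=-1, -4*-1=4, 2*-1=-2, -1*-1=1, -4*-1=4 -> [-6, -1, -1, 4, -2, 1, 4]
Stage 2 (AMPLIFY -2): -6*-2=12, -1*-2=2, -1*-2=2, 4*-2=-8, -2*-2=4, 1*-2=-2, 4*-2=-8 -> [12, 2, 2, -8, 4, -2, -8]
Stage 3 (ABS): |12|=12, |2|=2, |2|=2, |-8|=8, |4|=4, |-2|=2, |-8|=8 -> [12, 2, 2, 8, 4, 2, 8]
Stage 4 (DIFF): s[0]=12, 2-12=-10, 2-2=0, 8-2=6, 4-8=-4, 2-4=-2, 8-2=6 -> [12, -10, 0, 6, -4, -2, 6]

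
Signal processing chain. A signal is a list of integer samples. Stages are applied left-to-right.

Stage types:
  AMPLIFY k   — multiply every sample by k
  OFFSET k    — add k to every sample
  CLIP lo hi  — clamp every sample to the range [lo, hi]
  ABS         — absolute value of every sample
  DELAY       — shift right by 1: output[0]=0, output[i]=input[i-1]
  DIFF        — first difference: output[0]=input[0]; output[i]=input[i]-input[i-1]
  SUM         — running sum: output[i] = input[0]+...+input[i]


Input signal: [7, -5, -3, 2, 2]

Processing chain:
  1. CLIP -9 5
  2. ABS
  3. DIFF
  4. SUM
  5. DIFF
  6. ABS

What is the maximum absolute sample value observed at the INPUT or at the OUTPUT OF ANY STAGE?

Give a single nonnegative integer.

Answer: 7

Derivation:
Input: [7, -5, -3, 2, 2] (max |s|=7)
Stage 1 (CLIP -9 5): clip(7,-9,5)=5, clip(-5,-9,5)=-5, clip(-3,-9,5)=-3, clip(2,-9,5)=2, clip(2,-9,5)=2 -> [5, -5, -3, 2, 2] (max |s|=5)
Stage 2 (ABS): |5|=5, |-5|=5, |-3|=3, |2|=2, |2|=2 -> [5, 5, 3, 2, 2] (max |s|=5)
Stage 3 (DIFF): s[0]=5, 5-5=0, 3-5=-2, 2-3=-1, 2-2=0 -> [5, 0, -2, -1, 0] (max |s|=5)
Stage 4 (SUM): sum[0..0]=5, sum[0..1]=5, sum[0..2]=3, sum[0..3]=2, sum[0..4]=2 -> [5, 5, 3, 2, 2] (max |s|=5)
Stage 5 (DIFF): s[0]=5, 5-5=0, 3-5=-2, 2-3=-1, 2-2=0 -> [5, 0, -2, -1, 0] (max |s|=5)
Stage 6 (ABS): |5|=5, |0|=0, |-2|=2, |-1|=1, |0|=0 -> [5, 0, 2, 1, 0] (max |s|=5)
Overall max amplitude: 7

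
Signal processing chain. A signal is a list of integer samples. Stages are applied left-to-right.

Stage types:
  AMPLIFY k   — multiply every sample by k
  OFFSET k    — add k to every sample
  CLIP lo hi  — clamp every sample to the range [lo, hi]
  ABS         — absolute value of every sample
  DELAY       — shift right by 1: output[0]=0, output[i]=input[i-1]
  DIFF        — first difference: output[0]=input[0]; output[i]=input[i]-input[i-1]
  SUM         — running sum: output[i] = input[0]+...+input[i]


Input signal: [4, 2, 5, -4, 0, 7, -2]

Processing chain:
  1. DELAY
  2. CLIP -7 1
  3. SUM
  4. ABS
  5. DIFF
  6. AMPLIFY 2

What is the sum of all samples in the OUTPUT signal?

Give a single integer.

Answer: 0

Derivation:
Input: [4, 2, 5, -4, 0, 7, -2]
Stage 1 (DELAY): [0, 4, 2, 5, -4, 0, 7] = [0, 4, 2, 5, -4, 0, 7] -> [0, 4, 2, 5, -4, 0, 7]
Stage 2 (CLIP -7 1): clip(0,-7,1)=0, clip(4,-7,1)=1, clip(2,-7,1)=1, clip(5,-7,1)=1, clip(-4,-7,1)=-4, clip(0,-7,1)=0, clip(7,-7,1)=1 -> [0, 1, 1, 1, -4, 0, 1]
Stage 3 (SUM): sum[0..0]=0, sum[0..1]=1, sum[0..2]=2, sum[0..3]=3, sum[0..4]=-1, sum[0..5]=-1, sum[0..6]=0 -> [0, 1, 2, 3, -1, -1, 0]
Stage 4 (ABS): |0|=0, |1|=1, |2|=2, |3|=3, |-1|=1, |-1|=1, |0|=0 -> [0, 1, 2, 3, 1, 1, 0]
Stage 5 (DIFF): s[0]=0, 1-0=1, 2-1=1, 3-2=1, 1-3=-2, 1-1=0, 0-1=-1 -> [0, 1, 1, 1, -2, 0, -1]
Stage 6 (AMPLIFY 2): 0*2=0, 1*2=2, 1*2=2, 1*2=2, -2*2=-4, 0*2=0, -1*2=-2 -> [0, 2, 2, 2, -4, 0, -2]
Output sum: 0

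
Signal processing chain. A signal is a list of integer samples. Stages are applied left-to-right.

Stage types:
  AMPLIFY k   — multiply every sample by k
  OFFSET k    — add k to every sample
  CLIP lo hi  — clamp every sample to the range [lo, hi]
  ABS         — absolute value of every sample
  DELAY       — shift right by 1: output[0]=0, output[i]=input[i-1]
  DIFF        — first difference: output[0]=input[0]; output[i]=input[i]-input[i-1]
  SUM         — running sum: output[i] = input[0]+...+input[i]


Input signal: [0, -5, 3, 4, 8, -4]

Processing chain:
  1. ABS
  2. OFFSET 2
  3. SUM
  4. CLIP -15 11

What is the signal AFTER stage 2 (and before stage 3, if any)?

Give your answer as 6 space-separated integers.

Answer: 2 7 5 6 10 6

Derivation:
Input: [0, -5, 3, 4, 8, -4]
Stage 1 (ABS): |0|=0, |-5|=5, |3|=3, |4|=4, |8|=8, |-4|=4 -> [0, 5, 3, 4, 8, 4]
Stage 2 (OFFSET 2): 0+2=2, 5+2=7, 3+2=5, 4+2=6, 8+2=10, 4+2=6 -> [2, 7, 5, 6, 10, 6]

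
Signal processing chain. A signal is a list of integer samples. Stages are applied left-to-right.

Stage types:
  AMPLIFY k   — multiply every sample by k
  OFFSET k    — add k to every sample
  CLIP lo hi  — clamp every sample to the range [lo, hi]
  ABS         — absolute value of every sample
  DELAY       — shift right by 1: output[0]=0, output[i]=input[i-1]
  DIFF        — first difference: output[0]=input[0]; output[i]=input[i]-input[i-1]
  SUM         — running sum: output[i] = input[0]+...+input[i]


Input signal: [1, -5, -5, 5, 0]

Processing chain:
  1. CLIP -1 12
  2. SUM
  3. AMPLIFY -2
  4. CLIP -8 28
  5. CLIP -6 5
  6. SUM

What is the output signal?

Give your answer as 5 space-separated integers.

Input: [1, -5, -5, 5, 0]
Stage 1 (CLIP -1 12): clip(1,-1,12)=1, clip(-5,-1,12)=-1, clip(-5,-1,12)=-1, clip(5,-1,12)=5, clip(0,-1,12)=0 -> [1, -1, -1, 5, 0]
Stage 2 (SUM): sum[0..0]=1, sum[0..1]=0, sum[0..2]=-1, sum[0..3]=4, sum[0..4]=4 -> [1, 0, -1, 4, 4]
Stage 3 (AMPLIFY -2): 1*-2=-2, 0*-2=0, -1*-2=2, 4*-2=-8, 4*-2=-8 -> [-2, 0, 2, -8, -8]
Stage 4 (CLIP -8 28): clip(-2,-8,28)=-2, clip(0,-8,28)=0, clip(2,-8,28)=2, clip(-8,-8,28)=-8, clip(-8,-8,28)=-8 -> [-2, 0, 2, -8, -8]
Stage 5 (CLIP -6 5): clip(-2,-6,5)=-2, clip(0,-6,5)=0, clip(2,-6,5)=2, clip(-8,-6,5)=-6, clip(-8,-6,5)=-6 -> [-2, 0, 2, -6, -6]
Stage 6 (SUM): sum[0..0]=-2, sum[0..1]=-2, sum[0..2]=0, sum[0..3]=-6, sum[0..4]=-12 -> [-2, -2, 0, -6, -12]

Answer: -2 -2 0 -6 -12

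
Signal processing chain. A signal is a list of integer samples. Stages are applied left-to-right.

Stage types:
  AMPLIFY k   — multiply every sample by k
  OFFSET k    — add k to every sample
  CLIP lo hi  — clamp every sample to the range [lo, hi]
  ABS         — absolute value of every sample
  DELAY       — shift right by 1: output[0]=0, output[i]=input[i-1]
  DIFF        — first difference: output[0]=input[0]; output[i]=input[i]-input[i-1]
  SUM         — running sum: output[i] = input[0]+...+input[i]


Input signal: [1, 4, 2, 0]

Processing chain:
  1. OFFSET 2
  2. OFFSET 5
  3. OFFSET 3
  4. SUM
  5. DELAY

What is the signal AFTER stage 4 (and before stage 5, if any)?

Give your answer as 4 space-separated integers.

Input: [1, 4, 2, 0]
Stage 1 (OFFSET 2): 1+2=3, 4+2=6, 2+2=4, 0+2=2 -> [3, 6, 4, 2]
Stage 2 (OFFSET 5): 3+5=8, 6+5=11, 4+5=9, 2+5=7 -> [8, 11, 9, 7]
Stage 3 (OFFSET 3): 8+3=11, 11+3=14, 9+3=12, 7+3=10 -> [11, 14, 12, 10]
Stage 4 (SUM): sum[0..0]=11, sum[0..1]=25, sum[0..2]=37, sum[0..3]=47 -> [11, 25, 37, 47]

Answer: 11 25 37 47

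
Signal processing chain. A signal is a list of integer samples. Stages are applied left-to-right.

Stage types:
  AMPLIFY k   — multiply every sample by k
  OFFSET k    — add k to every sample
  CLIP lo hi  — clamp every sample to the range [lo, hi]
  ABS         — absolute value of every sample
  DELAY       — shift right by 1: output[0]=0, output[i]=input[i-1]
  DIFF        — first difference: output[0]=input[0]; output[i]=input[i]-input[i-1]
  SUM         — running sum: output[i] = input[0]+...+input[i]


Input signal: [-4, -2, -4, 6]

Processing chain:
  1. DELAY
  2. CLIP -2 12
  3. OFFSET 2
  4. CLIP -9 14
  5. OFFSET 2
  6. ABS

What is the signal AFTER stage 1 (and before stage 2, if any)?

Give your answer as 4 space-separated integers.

Input: [-4, -2, -4, 6]
Stage 1 (DELAY): [0, -4, -2, -4] = [0, -4, -2, -4] -> [0, -4, -2, -4]

Answer: 0 -4 -2 -4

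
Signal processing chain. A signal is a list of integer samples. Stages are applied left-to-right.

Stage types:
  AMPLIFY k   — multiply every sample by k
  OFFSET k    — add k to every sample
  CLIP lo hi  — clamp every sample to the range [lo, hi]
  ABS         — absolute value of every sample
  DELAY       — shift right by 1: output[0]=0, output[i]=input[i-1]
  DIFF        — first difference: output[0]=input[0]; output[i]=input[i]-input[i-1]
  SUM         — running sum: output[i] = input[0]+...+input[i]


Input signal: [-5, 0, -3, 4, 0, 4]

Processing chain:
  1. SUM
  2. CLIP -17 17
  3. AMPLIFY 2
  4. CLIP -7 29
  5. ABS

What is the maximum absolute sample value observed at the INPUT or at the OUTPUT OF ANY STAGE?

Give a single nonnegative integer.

Input: [-5, 0, -3, 4, 0, 4] (max |s|=5)
Stage 1 (SUM): sum[0..0]=-5, sum[0..1]=-5, sum[0..2]=-8, sum[0..3]=-4, sum[0..4]=-4, sum[0..5]=0 -> [-5, -5, -8, -4, -4, 0] (max |s|=8)
Stage 2 (CLIP -17 17): clip(-5,-17,17)=-5, clip(-5,-17,17)=-5, clip(-8,-17,17)=-8, clip(-4,-17,17)=-4, clip(-4,-17,17)=-4, clip(0,-17,17)=0 -> [-5, -5, -8, -4, -4, 0] (max |s|=8)
Stage 3 (AMPLIFY 2): -5*2=-10, -5*2=-10, -8*2=-16, -4*2=-8, -4*2=-8, 0*2=0 -> [-10, -10, -16, -8, -8, 0] (max |s|=16)
Stage 4 (CLIP -7 29): clip(-10,-7,29)=-7, clip(-10,-7,29)=-7, clip(-16,-7,29)=-7, clip(-8,-7,29)=-7, clip(-8,-7,29)=-7, clip(0,-7,29)=0 -> [-7, -7, -7, -7, -7, 0] (max |s|=7)
Stage 5 (ABS): |-7|=7, |-7|=7, |-7|=7, |-7|=7, |-7|=7, |0|=0 -> [7, 7, 7, 7, 7, 0] (max |s|=7)
Overall max amplitude: 16

Answer: 16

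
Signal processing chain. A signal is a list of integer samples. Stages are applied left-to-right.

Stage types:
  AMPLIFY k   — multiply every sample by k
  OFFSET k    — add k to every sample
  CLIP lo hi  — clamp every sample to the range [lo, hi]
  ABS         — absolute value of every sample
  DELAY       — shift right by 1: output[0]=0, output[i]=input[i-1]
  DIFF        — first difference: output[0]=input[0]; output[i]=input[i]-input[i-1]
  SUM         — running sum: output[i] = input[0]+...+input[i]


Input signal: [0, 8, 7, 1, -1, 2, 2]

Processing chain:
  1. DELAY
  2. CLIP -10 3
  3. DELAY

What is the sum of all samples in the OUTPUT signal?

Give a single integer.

Input: [0, 8, 7, 1, -1, 2, 2]
Stage 1 (DELAY): [0, 0, 8, 7, 1, -1, 2] = [0, 0, 8, 7, 1, -1, 2] -> [0, 0, 8, 7, 1, -1, 2]
Stage 2 (CLIP -10 3): clip(0,-10,3)=0, clip(0,-10,3)=0, clip(8,-10,3)=3, clip(7,-10,3)=3, clip(1,-10,3)=1, clip(-1,-10,3)=-1, clip(2,-10,3)=2 -> [0, 0, 3, 3, 1, -1, 2]
Stage 3 (DELAY): [0, 0, 0, 3, 3, 1, -1] = [0, 0, 0, 3, 3, 1, -1] -> [0, 0, 0, 3, 3, 1, -1]
Output sum: 6

Answer: 6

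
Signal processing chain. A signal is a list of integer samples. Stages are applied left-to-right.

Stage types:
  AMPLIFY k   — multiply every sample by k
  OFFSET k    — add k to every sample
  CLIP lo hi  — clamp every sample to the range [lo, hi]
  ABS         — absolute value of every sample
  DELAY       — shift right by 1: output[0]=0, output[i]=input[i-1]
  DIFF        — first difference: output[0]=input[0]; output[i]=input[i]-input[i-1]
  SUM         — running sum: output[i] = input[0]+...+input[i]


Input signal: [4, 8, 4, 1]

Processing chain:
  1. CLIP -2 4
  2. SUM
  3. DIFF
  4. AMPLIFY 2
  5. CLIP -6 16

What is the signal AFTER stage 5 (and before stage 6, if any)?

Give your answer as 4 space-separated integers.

Answer: 8 8 8 2

Derivation:
Input: [4, 8, 4, 1]
Stage 1 (CLIP -2 4): clip(4,-2,4)=4, clip(8,-2,4)=4, clip(4,-2,4)=4, clip(1,-2,4)=1 -> [4, 4, 4, 1]
Stage 2 (SUM): sum[0..0]=4, sum[0..1]=8, sum[0..2]=12, sum[0..3]=13 -> [4, 8, 12, 13]
Stage 3 (DIFF): s[0]=4, 8-4=4, 12-8=4, 13-12=1 -> [4, 4, 4, 1]
Stage 4 (AMPLIFY 2): 4*2=8, 4*2=8, 4*2=8, 1*2=2 -> [8, 8, 8, 2]
Stage 5 (CLIP -6 16): clip(8,-6,16)=8, clip(8,-6,16)=8, clip(8,-6,16)=8, clip(2,-6,16)=2 -> [8, 8, 8, 2]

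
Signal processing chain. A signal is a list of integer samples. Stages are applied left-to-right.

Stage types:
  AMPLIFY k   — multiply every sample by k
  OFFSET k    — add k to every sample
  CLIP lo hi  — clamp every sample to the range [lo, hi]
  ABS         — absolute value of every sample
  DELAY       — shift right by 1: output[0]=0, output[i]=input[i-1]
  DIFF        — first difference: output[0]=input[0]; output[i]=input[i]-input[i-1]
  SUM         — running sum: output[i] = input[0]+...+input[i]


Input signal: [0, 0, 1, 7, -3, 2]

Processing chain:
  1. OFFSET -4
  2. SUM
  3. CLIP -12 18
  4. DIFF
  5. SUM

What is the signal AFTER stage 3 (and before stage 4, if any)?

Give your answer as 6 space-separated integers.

Input: [0, 0, 1, 7, -3, 2]
Stage 1 (OFFSET -4): 0+-4=-4, 0+-4=-4, 1+-4=-3, 7+-4=3, -3+-4=-7, 2+-4=-2 -> [-4, -4, -3, 3, -7, -2]
Stage 2 (SUM): sum[0..0]=-4, sum[0..1]=-8, sum[0..2]=-11, sum[0..3]=-8, sum[0..4]=-15, sum[0..5]=-17 -> [-4, -8, -11, -8, -15, -17]
Stage 3 (CLIP -12 18): clip(-4,-12,18)=-4, clip(-8,-12,18)=-8, clip(-11,-12,18)=-11, clip(-8,-12,18)=-8, clip(-15,-12,18)=-12, clip(-17,-12,18)=-12 -> [-4, -8, -11, -8, -12, -12]

Answer: -4 -8 -11 -8 -12 -12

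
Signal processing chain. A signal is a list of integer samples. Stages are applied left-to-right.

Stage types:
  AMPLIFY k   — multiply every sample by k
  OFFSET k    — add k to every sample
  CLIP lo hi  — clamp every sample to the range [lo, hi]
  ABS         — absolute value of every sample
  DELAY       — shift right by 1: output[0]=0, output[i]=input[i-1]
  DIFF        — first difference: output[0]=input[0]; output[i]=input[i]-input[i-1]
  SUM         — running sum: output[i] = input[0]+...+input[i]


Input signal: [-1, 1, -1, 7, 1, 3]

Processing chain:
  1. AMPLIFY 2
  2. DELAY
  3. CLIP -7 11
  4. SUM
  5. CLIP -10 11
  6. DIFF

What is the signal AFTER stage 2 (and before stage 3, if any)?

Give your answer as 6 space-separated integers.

Answer: 0 -2 2 -2 14 2

Derivation:
Input: [-1, 1, -1, 7, 1, 3]
Stage 1 (AMPLIFY 2): -1*2=-2, 1*2=2, -1*2=-2, 7*2=14, 1*2=2, 3*2=6 -> [-2, 2, -2, 14, 2, 6]
Stage 2 (DELAY): [0, -2, 2, -2, 14, 2] = [0, -2, 2, -2, 14, 2] -> [0, -2, 2, -2, 14, 2]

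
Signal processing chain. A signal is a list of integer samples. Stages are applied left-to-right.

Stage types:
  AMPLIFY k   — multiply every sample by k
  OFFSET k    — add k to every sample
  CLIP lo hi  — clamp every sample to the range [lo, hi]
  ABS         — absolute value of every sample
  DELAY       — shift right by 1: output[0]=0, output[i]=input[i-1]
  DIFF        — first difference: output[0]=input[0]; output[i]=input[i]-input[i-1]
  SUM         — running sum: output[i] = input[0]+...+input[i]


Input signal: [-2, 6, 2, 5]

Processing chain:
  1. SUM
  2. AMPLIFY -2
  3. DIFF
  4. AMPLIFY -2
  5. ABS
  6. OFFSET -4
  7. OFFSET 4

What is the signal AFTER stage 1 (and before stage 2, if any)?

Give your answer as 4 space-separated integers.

Input: [-2, 6, 2, 5]
Stage 1 (SUM): sum[0..0]=-2, sum[0..1]=4, sum[0..2]=6, sum[0..3]=11 -> [-2, 4, 6, 11]

Answer: -2 4 6 11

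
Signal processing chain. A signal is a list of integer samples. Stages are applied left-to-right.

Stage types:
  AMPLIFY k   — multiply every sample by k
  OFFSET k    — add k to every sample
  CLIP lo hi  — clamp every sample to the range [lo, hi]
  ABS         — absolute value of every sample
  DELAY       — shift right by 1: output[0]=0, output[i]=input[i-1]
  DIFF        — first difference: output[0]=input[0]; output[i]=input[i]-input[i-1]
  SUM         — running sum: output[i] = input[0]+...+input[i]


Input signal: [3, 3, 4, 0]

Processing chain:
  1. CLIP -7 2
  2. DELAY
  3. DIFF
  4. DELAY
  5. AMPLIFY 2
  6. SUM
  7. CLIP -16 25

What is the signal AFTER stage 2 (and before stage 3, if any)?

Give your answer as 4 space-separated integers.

Answer: 0 2 2 2

Derivation:
Input: [3, 3, 4, 0]
Stage 1 (CLIP -7 2): clip(3,-7,2)=2, clip(3,-7,2)=2, clip(4,-7,2)=2, clip(0,-7,2)=0 -> [2, 2, 2, 0]
Stage 2 (DELAY): [0, 2, 2, 2] = [0, 2, 2, 2] -> [0, 2, 2, 2]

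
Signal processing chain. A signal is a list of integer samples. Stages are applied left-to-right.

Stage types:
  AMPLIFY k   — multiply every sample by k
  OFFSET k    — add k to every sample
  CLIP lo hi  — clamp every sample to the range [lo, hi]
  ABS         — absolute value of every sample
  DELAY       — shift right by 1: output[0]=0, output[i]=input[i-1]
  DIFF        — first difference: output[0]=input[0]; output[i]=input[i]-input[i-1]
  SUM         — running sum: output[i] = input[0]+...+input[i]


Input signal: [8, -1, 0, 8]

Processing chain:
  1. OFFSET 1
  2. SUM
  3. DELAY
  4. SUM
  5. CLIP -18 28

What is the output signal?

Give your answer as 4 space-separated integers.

Answer: 0 9 18 28

Derivation:
Input: [8, -1, 0, 8]
Stage 1 (OFFSET 1): 8+1=9, -1+1=0, 0+1=1, 8+1=9 -> [9, 0, 1, 9]
Stage 2 (SUM): sum[0..0]=9, sum[0..1]=9, sum[0..2]=10, sum[0..3]=19 -> [9, 9, 10, 19]
Stage 3 (DELAY): [0, 9, 9, 10] = [0, 9, 9, 10] -> [0, 9, 9, 10]
Stage 4 (SUM): sum[0..0]=0, sum[0..1]=9, sum[0..2]=18, sum[0..3]=28 -> [0, 9, 18, 28]
Stage 5 (CLIP -18 28): clip(0,-18,28)=0, clip(9,-18,28)=9, clip(18,-18,28)=18, clip(28,-18,28)=28 -> [0, 9, 18, 28]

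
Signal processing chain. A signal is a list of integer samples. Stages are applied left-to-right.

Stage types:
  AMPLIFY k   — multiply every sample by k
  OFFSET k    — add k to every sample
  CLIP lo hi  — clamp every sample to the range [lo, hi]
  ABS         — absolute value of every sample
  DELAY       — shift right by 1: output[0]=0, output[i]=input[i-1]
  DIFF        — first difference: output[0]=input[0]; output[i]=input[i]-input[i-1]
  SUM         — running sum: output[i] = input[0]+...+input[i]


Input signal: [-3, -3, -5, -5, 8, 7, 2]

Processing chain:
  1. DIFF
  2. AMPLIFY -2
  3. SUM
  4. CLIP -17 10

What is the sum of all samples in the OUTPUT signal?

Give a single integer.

Answer: -2

Derivation:
Input: [-3, -3, -5, -5, 8, 7, 2]
Stage 1 (DIFF): s[0]=-3, -3--3=0, -5--3=-2, -5--5=0, 8--5=13, 7-8=-1, 2-7=-5 -> [-3, 0, -2, 0, 13, -1, -5]
Stage 2 (AMPLIFY -2): -3*-2=6, 0*-2=0, -2*-2=4, 0*-2=0, 13*-2=-26, -1*-2=2, -5*-2=10 -> [6, 0, 4, 0, -26, 2, 10]
Stage 3 (SUM): sum[0..0]=6, sum[0..1]=6, sum[0..2]=10, sum[0..3]=10, sum[0..4]=-16, sum[0..5]=-14, sum[0..6]=-4 -> [6, 6, 10, 10, -16, -14, -4]
Stage 4 (CLIP -17 10): clip(6,-17,10)=6, clip(6,-17,10)=6, clip(10,-17,10)=10, clip(10,-17,10)=10, clip(-16,-17,10)=-16, clip(-14,-17,10)=-14, clip(-4,-17,10)=-4 -> [6, 6, 10, 10, -16, -14, -4]
Output sum: -2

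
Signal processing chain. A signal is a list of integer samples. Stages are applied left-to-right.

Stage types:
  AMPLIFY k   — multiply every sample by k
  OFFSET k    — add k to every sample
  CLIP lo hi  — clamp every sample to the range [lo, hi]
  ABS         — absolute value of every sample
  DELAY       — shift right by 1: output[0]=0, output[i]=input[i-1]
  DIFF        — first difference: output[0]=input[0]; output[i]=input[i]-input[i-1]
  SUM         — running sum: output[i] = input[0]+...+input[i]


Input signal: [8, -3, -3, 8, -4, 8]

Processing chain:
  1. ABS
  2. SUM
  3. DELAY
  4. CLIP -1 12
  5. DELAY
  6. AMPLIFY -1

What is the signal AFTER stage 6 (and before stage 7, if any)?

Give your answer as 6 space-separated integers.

Input: [8, -3, -3, 8, -4, 8]
Stage 1 (ABS): |8|=8, |-3|=3, |-3|=3, |8|=8, |-4|=4, |8|=8 -> [8, 3, 3, 8, 4, 8]
Stage 2 (SUM): sum[0..0]=8, sum[0..1]=11, sum[0..2]=14, sum[0..3]=22, sum[0..4]=26, sum[0..5]=34 -> [8, 11, 14, 22, 26, 34]
Stage 3 (DELAY): [0, 8, 11, 14, 22, 26] = [0, 8, 11, 14, 22, 26] -> [0, 8, 11, 14, 22, 26]
Stage 4 (CLIP -1 12): clip(0,-1,12)=0, clip(8,-1,12)=8, clip(11,-1,12)=11, clip(14,-1,12)=12, clip(22,-1,12)=12, clip(26,-1,12)=12 -> [0, 8, 11, 12, 12, 12]
Stage 5 (DELAY): [0, 0, 8, 11, 12, 12] = [0, 0, 8, 11, 12, 12] -> [0, 0, 8, 11, 12, 12]
Stage 6 (AMPLIFY -1): 0*-1=0, 0*-1=0, 8*-1=-8, 11*-1=-11, 12*-1=-12, 12*-1=-12 -> [0, 0, -8, -11, -12, -12]

Answer: 0 0 -8 -11 -12 -12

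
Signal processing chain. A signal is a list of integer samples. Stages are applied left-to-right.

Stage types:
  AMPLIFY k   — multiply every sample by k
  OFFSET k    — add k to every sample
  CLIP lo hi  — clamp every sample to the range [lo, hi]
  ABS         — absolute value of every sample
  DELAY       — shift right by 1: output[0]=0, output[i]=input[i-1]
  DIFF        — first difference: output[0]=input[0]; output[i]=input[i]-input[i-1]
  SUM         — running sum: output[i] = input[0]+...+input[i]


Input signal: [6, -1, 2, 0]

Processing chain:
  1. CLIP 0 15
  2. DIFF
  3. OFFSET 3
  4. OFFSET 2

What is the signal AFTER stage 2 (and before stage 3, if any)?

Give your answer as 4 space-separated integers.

Answer: 6 -6 2 -2

Derivation:
Input: [6, -1, 2, 0]
Stage 1 (CLIP 0 15): clip(6,0,15)=6, clip(-1,0,15)=0, clip(2,0,15)=2, clip(0,0,15)=0 -> [6, 0, 2, 0]
Stage 2 (DIFF): s[0]=6, 0-6=-6, 2-0=2, 0-2=-2 -> [6, -6, 2, -2]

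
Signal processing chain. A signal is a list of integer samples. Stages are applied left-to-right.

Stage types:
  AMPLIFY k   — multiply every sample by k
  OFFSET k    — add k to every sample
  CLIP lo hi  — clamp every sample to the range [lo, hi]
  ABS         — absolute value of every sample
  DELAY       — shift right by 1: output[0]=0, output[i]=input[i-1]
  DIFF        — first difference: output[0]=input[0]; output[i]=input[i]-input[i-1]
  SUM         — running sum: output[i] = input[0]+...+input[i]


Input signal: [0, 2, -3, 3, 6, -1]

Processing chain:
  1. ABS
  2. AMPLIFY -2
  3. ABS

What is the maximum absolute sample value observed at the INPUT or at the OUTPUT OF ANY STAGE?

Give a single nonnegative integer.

Answer: 12

Derivation:
Input: [0, 2, -3, 3, 6, -1] (max |s|=6)
Stage 1 (ABS): |0|=0, |2|=2, |-3|=3, |3|=3, |6|=6, |-1|=1 -> [0, 2, 3, 3, 6, 1] (max |s|=6)
Stage 2 (AMPLIFY -2): 0*-2=0, 2*-2=-4, 3*-2=-6, 3*-2=-6, 6*-2=-12, 1*-2=-2 -> [0, -4, -6, -6, -12, -2] (max |s|=12)
Stage 3 (ABS): |0|=0, |-4|=4, |-6|=6, |-6|=6, |-12|=12, |-2|=2 -> [0, 4, 6, 6, 12, 2] (max |s|=12)
Overall max amplitude: 12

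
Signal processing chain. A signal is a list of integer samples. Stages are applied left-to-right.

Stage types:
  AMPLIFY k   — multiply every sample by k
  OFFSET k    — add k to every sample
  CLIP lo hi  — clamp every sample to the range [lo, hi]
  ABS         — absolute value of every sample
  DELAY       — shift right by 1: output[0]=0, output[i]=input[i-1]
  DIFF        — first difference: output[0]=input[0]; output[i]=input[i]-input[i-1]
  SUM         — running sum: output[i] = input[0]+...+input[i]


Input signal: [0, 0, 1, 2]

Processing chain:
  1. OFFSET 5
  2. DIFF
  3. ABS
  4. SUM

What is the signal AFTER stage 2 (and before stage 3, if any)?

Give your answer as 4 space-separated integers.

Input: [0, 0, 1, 2]
Stage 1 (OFFSET 5): 0+5=5, 0+5=5, 1+5=6, 2+5=7 -> [5, 5, 6, 7]
Stage 2 (DIFF): s[0]=5, 5-5=0, 6-5=1, 7-6=1 -> [5, 0, 1, 1]

Answer: 5 0 1 1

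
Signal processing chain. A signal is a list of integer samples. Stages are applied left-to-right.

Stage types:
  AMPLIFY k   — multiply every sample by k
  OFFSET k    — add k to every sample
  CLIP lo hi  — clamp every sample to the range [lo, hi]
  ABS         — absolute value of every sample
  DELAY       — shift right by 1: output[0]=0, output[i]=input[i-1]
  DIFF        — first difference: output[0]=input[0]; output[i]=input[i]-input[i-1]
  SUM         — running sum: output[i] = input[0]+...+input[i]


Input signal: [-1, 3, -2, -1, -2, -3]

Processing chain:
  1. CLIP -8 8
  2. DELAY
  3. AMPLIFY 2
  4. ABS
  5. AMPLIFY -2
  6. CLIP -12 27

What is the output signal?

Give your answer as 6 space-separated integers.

Answer: 0 -4 -12 -8 -4 -8

Derivation:
Input: [-1, 3, -2, -1, -2, -3]
Stage 1 (CLIP -8 8): clip(-1,-8,8)=-1, clip(3,-8,8)=3, clip(-2,-8,8)=-2, clip(-1,-8,8)=-1, clip(-2,-8,8)=-2, clip(-3,-8,8)=-3 -> [-1, 3, -2, -1, -2, -3]
Stage 2 (DELAY): [0, -1, 3, -2, -1, -2] = [0, -1, 3, -2, -1, -2] -> [0, -1, 3, -2, -1, -2]
Stage 3 (AMPLIFY 2): 0*2=0, -1*2=-2, 3*2=6, -2*2=-4, -1*2=-2, -2*2=-4 -> [0, -2, 6, -4, -2, -4]
Stage 4 (ABS): |0|=0, |-2|=2, |6|=6, |-4|=4, |-2|=2, |-4|=4 -> [0, 2, 6, 4, 2, 4]
Stage 5 (AMPLIFY -2): 0*-2=0, 2*-2=-4, 6*-2=-12, 4*-2=-8, 2*-2=-4, 4*-2=-8 -> [0, -4, -12, -8, -4, -8]
Stage 6 (CLIP -12 27): clip(0,-12,27)=0, clip(-4,-12,27)=-4, clip(-12,-12,27)=-12, clip(-8,-12,27)=-8, clip(-4,-12,27)=-4, clip(-8,-12,27)=-8 -> [0, -4, -12, -8, -4, -8]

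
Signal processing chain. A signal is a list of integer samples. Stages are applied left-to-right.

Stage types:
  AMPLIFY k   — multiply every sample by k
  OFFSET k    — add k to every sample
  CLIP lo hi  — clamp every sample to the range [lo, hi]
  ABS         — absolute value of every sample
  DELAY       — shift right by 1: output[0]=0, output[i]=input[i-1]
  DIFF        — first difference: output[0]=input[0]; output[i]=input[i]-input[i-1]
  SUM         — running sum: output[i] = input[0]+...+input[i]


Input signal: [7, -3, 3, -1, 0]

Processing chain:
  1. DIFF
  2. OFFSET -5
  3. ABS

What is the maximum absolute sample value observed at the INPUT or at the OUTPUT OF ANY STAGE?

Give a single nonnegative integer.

Input: [7, -3, 3, -1, 0] (max |s|=7)
Stage 1 (DIFF): s[0]=7, -3-7=-10, 3--3=6, -1-3=-4, 0--1=1 -> [7, -10, 6, -4, 1] (max |s|=10)
Stage 2 (OFFSET -5): 7+-5=2, -10+-5=-15, 6+-5=1, -4+-5=-9, 1+-5=-4 -> [2, -15, 1, -9, -4] (max |s|=15)
Stage 3 (ABS): |2|=2, |-15|=15, |1|=1, |-9|=9, |-4|=4 -> [2, 15, 1, 9, 4] (max |s|=15)
Overall max amplitude: 15

Answer: 15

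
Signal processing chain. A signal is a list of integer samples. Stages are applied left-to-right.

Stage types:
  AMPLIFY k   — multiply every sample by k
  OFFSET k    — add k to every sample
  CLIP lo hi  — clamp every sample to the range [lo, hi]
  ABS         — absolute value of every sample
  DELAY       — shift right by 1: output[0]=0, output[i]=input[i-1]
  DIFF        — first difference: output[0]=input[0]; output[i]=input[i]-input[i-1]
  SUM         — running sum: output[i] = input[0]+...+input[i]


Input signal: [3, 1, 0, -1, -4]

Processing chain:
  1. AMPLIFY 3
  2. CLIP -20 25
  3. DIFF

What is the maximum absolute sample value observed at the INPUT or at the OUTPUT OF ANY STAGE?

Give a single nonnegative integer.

Answer: 12

Derivation:
Input: [3, 1, 0, -1, -4] (max |s|=4)
Stage 1 (AMPLIFY 3): 3*3=9, 1*3=3, 0*3=0, -1*3=-3, -4*3=-12 -> [9, 3, 0, -3, -12] (max |s|=12)
Stage 2 (CLIP -20 25): clip(9,-20,25)=9, clip(3,-20,25)=3, clip(0,-20,25)=0, clip(-3,-20,25)=-3, clip(-12,-20,25)=-12 -> [9, 3, 0, -3, -12] (max |s|=12)
Stage 3 (DIFF): s[0]=9, 3-9=-6, 0-3=-3, -3-0=-3, -12--3=-9 -> [9, -6, -3, -3, -9] (max |s|=9)
Overall max amplitude: 12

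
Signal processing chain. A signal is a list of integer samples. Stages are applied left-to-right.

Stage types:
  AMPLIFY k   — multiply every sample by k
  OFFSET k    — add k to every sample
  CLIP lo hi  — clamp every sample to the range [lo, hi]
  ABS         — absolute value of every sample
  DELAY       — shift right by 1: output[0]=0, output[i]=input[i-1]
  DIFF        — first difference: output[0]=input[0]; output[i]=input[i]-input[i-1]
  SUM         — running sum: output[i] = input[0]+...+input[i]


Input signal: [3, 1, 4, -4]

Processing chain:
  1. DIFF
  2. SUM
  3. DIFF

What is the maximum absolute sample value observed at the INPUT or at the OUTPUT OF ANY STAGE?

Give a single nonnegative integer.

Input: [3, 1, 4, -4] (max |s|=4)
Stage 1 (DIFF): s[0]=3, 1-3=-2, 4-1=3, -4-4=-8 -> [3, -2, 3, -8] (max |s|=8)
Stage 2 (SUM): sum[0..0]=3, sum[0..1]=1, sum[0..2]=4, sum[0..3]=-4 -> [3, 1, 4, -4] (max |s|=4)
Stage 3 (DIFF): s[0]=3, 1-3=-2, 4-1=3, -4-4=-8 -> [3, -2, 3, -8] (max |s|=8)
Overall max amplitude: 8

Answer: 8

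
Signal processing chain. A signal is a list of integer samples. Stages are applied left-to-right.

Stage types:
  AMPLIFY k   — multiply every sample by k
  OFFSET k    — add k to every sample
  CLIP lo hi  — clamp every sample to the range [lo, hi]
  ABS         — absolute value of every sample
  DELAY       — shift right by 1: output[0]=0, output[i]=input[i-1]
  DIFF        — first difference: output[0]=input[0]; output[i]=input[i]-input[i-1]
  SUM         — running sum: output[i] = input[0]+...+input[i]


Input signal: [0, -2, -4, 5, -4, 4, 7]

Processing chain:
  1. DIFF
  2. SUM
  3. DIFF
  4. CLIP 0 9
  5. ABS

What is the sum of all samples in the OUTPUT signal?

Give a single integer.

Input: [0, -2, -4, 5, -4, 4, 7]
Stage 1 (DIFF): s[0]=0, -2-0=-2, -4--2=-2, 5--4=9, -4-5=-9, 4--4=8, 7-4=3 -> [0, -2, -2, 9, -9, 8, 3]
Stage 2 (SUM): sum[0..0]=0, sum[0..1]=-2, sum[0..2]=-4, sum[0..3]=5, sum[0..4]=-4, sum[0..5]=4, sum[0..6]=7 -> [0, -2, -4, 5, -4, 4, 7]
Stage 3 (DIFF): s[0]=0, -2-0=-2, -4--2=-2, 5--4=9, -4-5=-9, 4--4=8, 7-4=3 -> [0, -2, -2, 9, -9, 8, 3]
Stage 4 (CLIP 0 9): clip(0,0,9)=0, clip(-2,0,9)=0, clip(-2,0,9)=0, clip(9,0,9)=9, clip(-9,0,9)=0, clip(8,0,9)=8, clip(3,0,9)=3 -> [0, 0, 0, 9, 0, 8, 3]
Stage 5 (ABS): |0|=0, |0|=0, |0|=0, |9|=9, |0|=0, |8|=8, |3|=3 -> [0, 0, 0, 9, 0, 8, 3]
Output sum: 20

Answer: 20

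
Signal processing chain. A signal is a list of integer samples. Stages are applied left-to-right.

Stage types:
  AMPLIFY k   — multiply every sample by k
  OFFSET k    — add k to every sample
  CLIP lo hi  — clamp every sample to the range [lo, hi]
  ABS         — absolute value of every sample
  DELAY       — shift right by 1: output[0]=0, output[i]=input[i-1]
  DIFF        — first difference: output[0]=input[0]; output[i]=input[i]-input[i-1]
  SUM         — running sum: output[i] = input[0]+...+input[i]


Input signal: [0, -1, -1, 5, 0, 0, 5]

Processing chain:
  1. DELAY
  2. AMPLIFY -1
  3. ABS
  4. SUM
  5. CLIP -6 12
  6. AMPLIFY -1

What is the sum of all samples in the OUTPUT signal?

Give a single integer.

Input: [0, -1, -1, 5, 0, 0, 5]
Stage 1 (DELAY): [0, 0, -1, -1, 5, 0, 0] = [0, 0, -1, -1, 5, 0, 0] -> [0, 0, -1, -1, 5, 0, 0]
Stage 2 (AMPLIFY -1): 0*-1=0, 0*-1=0, -1*-1=1, -1*-1=1, 5*-1=-5, 0*-1=0, 0*-1=0 -> [0, 0, 1, 1, -5, 0, 0]
Stage 3 (ABS): |0|=0, |0|=0, |1|=1, |1|=1, |-5|=5, |0|=0, |0|=0 -> [0, 0, 1, 1, 5, 0, 0]
Stage 4 (SUM): sum[0..0]=0, sum[0..1]=0, sum[0..2]=1, sum[0..3]=2, sum[0..4]=7, sum[0..5]=7, sum[0..6]=7 -> [0, 0, 1, 2, 7, 7, 7]
Stage 5 (CLIP -6 12): clip(0,-6,12)=0, clip(0,-6,12)=0, clip(1,-6,12)=1, clip(2,-6,12)=2, clip(7,-6,12)=7, clip(7,-6,12)=7, clip(7,-6,12)=7 -> [0, 0, 1, 2, 7, 7, 7]
Stage 6 (AMPLIFY -1): 0*-1=0, 0*-1=0, 1*-1=-1, 2*-1=-2, 7*-1=-7, 7*-1=-7, 7*-1=-7 -> [0, 0, -1, -2, -7, -7, -7]
Output sum: -24

Answer: -24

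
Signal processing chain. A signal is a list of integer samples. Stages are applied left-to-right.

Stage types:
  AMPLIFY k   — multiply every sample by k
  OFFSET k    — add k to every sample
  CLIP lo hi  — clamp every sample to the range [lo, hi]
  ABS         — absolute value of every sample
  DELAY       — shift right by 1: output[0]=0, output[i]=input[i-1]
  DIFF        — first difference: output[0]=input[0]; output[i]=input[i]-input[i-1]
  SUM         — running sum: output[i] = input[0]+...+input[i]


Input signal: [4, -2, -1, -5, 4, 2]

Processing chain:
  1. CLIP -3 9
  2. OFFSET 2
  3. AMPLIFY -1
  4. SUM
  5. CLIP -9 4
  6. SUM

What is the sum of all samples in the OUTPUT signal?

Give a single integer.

Answer: -139

Derivation:
Input: [4, -2, -1, -5, 4, 2]
Stage 1 (CLIP -3 9): clip(4,-3,9)=4, clip(-2,-3,9)=-2, clip(-1,-3,9)=-1, clip(-5,-3,9)=-3, clip(4,-3,9)=4, clip(2,-3,9)=2 -> [4, -2, -1, -3, 4, 2]
Stage 2 (OFFSET 2): 4+2=6, -2+2=0, -1+2=1, -3+2=-1, 4+2=6, 2+2=4 -> [6, 0, 1, -1, 6, 4]
Stage 3 (AMPLIFY -1): 6*-1=-6, 0*-1=0, 1*-1=-1, -1*-1=1, 6*-1=-6, 4*-1=-4 -> [-6, 0, -1, 1, -6, -4]
Stage 4 (SUM): sum[0..0]=-6, sum[0..1]=-6, sum[0..2]=-7, sum[0..3]=-6, sum[0..4]=-12, sum[0..5]=-16 -> [-6, -6, -7, -6, -12, -16]
Stage 5 (CLIP -9 4): clip(-6,-9,4)=-6, clip(-6,-9,4)=-6, clip(-7,-9,4)=-7, clip(-6,-9,4)=-6, clip(-12,-9,4)=-9, clip(-16,-9,4)=-9 -> [-6, -6, -7, -6, -9, -9]
Stage 6 (SUM): sum[0..0]=-6, sum[0..1]=-12, sum[0..2]=-19, sum[0..3]=-25, sum[0..4]=-34, sum[0..5]=-43 -> [-6, -12, -19, -25, -34, -43]
Output sum: -139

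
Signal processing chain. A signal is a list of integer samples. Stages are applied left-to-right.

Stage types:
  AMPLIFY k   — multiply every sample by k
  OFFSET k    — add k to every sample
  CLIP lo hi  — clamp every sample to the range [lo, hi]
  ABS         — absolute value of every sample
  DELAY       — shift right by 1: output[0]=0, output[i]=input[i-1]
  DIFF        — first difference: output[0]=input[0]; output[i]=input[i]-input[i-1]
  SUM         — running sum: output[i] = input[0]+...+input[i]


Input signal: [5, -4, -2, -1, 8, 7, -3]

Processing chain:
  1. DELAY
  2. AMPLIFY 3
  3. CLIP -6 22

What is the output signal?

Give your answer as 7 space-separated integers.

Input: [5, -4, -2, -1, 8, 7, -3]
Stage 1 (DELAY): [0, 5, -4, -2, -1, 8, 7] = [0, 5, -4, -2, -1, 8, 7] -> [0, 5, -4, -2, -1, 8, 7]
Stage 2 (AMPLIFY 3): 0*3=0, 5*3=15, -4*3=-12, -2*3=-6, -1*3=-3, 8*3=24, 7*3=21 -> [0, 15, -12, -6, -3, 24, 21]
Stage 3 (CLIP -6 22): clip(0,-6,22)=0, clip(15,-6,22)=15, clip(-12,-6,22)=-6, clip(-6,-6,22)=-6, clip(-3,-6,22)=-3, clip(24,-6,22)=22, clip(21,-6,22)=21 -> [0, 15, -6, -6, -3, 22, 21]

Answer: 0 15 -6 -6 -3 22 21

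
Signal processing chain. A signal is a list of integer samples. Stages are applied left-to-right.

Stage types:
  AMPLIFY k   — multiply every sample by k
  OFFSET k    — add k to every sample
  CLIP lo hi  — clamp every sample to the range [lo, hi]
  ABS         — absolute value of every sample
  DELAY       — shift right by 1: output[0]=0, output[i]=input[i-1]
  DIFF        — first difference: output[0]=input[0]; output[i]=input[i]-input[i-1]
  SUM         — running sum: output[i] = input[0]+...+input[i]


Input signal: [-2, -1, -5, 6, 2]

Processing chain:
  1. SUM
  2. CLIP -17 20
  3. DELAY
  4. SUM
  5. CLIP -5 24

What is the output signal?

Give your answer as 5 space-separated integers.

Input: [-2, -1, -5, 6, 2]
Stage 1 (SUM): sum[0..0]=-2, sum[0..1]=-3, sum[0..2]=-8, sum[0..3]=-2, sum[0..4]=0 -> [-2, -3, -8, -2, 0]
Stage 2 (CLIP -17 20): clip(-2,-17,20)=-2, clip(-3,-17,20)=-3, clip(-8,-17,20)=-8, clip(-2,-17,20)=-2, clip(0,-17,20)=0 -> [-2, -3, -8, -2, 0]
Stage 3 (DELAY): [0, -2, -3, -8, -2] = [0, -2, -3, -8, -2] -> [0, -2, -3, -8, -2]
Stage 4 (SUM): sum[0..0]=0, sum[0..1]=-2, sum[0..2]=-5, sum[0..3]=-13, sum[0..4]=-15 -> [0, -2, -5, -13, -15]
Stage 5 (CLIP -5 24): clip(0,-5,24)=0, clip(-2,-5,24)=-2, clip(-5,-5,24)=-5, clip(-13,-5,24)=-5, clip(-15,-5,24)=-5 -> [0, -2, -5, -5, -5]

Answer: 0 -2 -5 -5 -5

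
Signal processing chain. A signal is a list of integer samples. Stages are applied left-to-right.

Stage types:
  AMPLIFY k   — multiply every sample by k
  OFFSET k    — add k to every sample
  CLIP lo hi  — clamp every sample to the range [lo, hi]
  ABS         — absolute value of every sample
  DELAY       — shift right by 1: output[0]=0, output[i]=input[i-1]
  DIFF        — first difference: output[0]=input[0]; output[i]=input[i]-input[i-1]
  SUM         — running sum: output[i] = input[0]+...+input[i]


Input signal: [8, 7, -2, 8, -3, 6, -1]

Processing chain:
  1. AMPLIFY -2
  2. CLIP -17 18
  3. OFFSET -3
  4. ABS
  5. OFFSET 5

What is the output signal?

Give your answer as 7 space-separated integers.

Answer: 24 22 6 24 8 20 6

Derivation:
Input: [8, 7, -2, 8, -3, 6, -1]
Stage 1 (AMPLIFY -2): 8*-2=-16, 7*-2=-14, -2*-2=4, 8*-2=-16, -3*-2=6, 6*-2=-12, -1*-2=2 -> [-16, -14, 4, -16, 6, -12, 2]
Stage 2 (CLIP -17 18): clip(-16,-17,18)=-16, clip(-14,-17,18)=-14, clip(4,-17,18)=4, clip(-16,-17,18)=-16, clip(6,-17,18)=6, clip(-12,-17,18)=-12, clip(2,-17,18)=2 -> [-16, -14, 4, -16, 6, -12, 2]
Stage 3 (OFFSET -3): -16+-3=-19, -14+-3=-17, 4+-3=1, -16+-3=-19, 6+-3=3, -12+-3=-15, 2+-3=-1 -> [-19, -17, 1, -19, 3, -15, -1]
Stage 4 (ABS): |-19|=19, |-17|=17, |1|=1, |-19|=19, |3|=3, |-15|=15, |-1|=1 -> [19, 17, 1, 19, 3, 15, 1]
Stage 5 (OFFSET 5): 19+5=24, 17+5=22, 1+5=6, 19+5=24, 3+5=8, 15+5=20, 1+5=6 -> [24, 22, 6, 24, 8, 20, 6]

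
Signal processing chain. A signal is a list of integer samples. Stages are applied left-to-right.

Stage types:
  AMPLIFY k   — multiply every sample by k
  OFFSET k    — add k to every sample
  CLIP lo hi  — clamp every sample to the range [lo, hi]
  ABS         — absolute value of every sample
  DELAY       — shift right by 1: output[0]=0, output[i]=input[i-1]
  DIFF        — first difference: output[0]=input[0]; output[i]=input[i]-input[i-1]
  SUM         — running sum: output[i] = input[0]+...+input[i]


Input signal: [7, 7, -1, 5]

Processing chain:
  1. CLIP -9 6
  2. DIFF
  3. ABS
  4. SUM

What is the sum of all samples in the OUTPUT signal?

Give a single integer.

Answer: 44

Derivation:
Input: [7, 7, -1, 5]
Stage 1 (CLIP -9 6): clip(7,-9,6)=6, clip(7,-9,6)=6, clip(-1,-9,6)=-1, clip(5,-9,6)=5 -> [6, 6, -1, 5]
Stage 2 (DIFF): s[0]=6, 6-6=0, -1-6=-7, 5--1=6 -> [6, 0, -7, 6]
Stage 3 (ABS): |6|=6, |0|=0, |-7|=7, |6|=6 -> [6, 0, 7, 6]
Stage 4 (SUM): sum[0..0]=6, sum[0..1]=6, sum[0..2]=13, sum[0..3]=19 -> [6, 6, 13, 19]
Output sum: 44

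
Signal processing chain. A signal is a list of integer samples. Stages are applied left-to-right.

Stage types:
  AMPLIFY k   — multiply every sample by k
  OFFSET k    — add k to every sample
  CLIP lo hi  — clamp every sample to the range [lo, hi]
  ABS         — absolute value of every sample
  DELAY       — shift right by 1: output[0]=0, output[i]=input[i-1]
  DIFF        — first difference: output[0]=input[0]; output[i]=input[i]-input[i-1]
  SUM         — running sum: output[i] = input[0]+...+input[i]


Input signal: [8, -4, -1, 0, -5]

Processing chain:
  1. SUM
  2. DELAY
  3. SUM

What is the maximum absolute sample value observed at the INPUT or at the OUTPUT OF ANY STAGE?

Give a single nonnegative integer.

Answer: 18

Derivation:
Input: [8, -4, -1, 0, -5] (max |s|=8)
Stage 1 (SUM): sum[0..0]=8, sum[0..1]=4, sum[0..2]=3, sum[0..3]=3, sum[0..4]=-2 -> [8, 4, 3, 3, -2] (max |s|=8)
Stage 2 (DELAY): [0, 8, 4, 3, 3] = [0, 8, 4, 3, 3] -> [0, 8, 4, 3, 3] (max |s|=8)
Stage 3 (SUM): sum[0..0]=0, sum[0..1]=8, sum[0..2]=12, sum[0..3]=15, sum[0..4]=18 -> [0, 8, 12, 15, 18] (max |s|=18)
Overall max amplitude: 18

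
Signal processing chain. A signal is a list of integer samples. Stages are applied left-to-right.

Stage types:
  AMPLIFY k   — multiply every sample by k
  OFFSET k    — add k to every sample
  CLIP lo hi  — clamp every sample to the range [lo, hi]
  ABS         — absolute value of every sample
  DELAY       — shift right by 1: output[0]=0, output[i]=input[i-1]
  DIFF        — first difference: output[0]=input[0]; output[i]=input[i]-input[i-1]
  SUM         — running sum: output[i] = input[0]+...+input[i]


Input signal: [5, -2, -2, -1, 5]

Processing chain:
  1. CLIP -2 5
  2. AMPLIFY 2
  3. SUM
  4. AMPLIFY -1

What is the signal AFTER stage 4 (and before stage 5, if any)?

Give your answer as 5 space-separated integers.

Answer: -10 -6 -2 0 -10

Derivation:
Input: [5, -2, -2, -1, 5]
Stage 1 (CLIP -2 5): clip(5,-2,5)=5, clip(-2,-2,5)=-2, clip(-2,-2,5)=-2, clip(-1,-2,5)=-1, clip(5,-2,5)=5 -> [5, -2, -2, -1, 5]
Stage 2 (AMPLIFY 2): 5*2=10, -2*2=-4, -2*2=-4, -1*2=-2, 5*2=10 -> [10, -4, -4, -2, 10]
Stage 3 (SUM): sum[0..0]=10, sum[0..1]=6, sum[0..2]=2, sum[0..3]=0, sum[0..4]=10 -> [10, 6, 2, 0, 10]
Stage 4 (AMPLIFY -1): 10*-1=-10, 6*-1=-6, 2*-1=-2, 0*-1=0, 10*-1=-10 -> [-10, -6, -2, 0, -10]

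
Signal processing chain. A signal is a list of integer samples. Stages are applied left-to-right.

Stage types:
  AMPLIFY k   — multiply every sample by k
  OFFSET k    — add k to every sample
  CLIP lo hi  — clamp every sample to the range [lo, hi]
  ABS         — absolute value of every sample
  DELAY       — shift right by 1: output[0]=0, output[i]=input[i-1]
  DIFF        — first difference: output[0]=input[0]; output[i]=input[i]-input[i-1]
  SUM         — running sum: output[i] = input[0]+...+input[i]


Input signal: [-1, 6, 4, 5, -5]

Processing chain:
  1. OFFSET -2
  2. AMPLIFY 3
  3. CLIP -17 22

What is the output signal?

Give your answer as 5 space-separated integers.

Answer: -9 12 6 9 -17

Derivation:
Input: [-1, 6, 4, 5, -5]
Stage 1 (OFFSET -2): -1+-2=-3, 6+-2=4, 4+-2=2, 5+-2=3, -5+-2=-7 -> [-3, 4, 2, 3, -7]
Stage 2 (AMPLIFY 3): -3*3=-9, 4*3=12, 2*3=6, 3*3=9, -7*3=-21 -> [-9, 12, 6, 9, -21]
Stage 3 (CLIP -17 22): clip(-9,-17,22)=-9, clip(12,-17,22)=12, clip(6,-17,22)=6, clip(9,-17,22)=9, clip(-21,-17,22)=-17 -> [-9, 12, 6, 9, -17]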